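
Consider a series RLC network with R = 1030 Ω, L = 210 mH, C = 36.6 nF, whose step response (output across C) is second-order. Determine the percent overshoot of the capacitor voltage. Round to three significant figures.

For a series RLC circuit (capacitor voltage as output), ω_n = 1/√(LC) = 1/√(210 mH · 36.6 nF) = 11400 rad/s.
ζ = (R/2)·√(C/L) = (1030/2)·√(36.6 nF/210 mH) = 0.215.
Overshoot: exp(−π·0.215/√(1−0.215²)) = 0.501, i.e. 50.1%.

%OS ≈ 50.1%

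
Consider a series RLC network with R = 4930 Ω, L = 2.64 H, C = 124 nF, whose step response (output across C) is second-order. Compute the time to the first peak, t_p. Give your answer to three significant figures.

t_p ≈ 0.00213 s

For a series RLC circuit (capacitor voltage as output), ω_n = 1/√(LC) = 1/√(2.64 H · 124 nF) = 1750 rad/s.
ζ = (R/2)·√(C/L) = (4930/2)·√(124 nF/2.64 H) = 0.534.
ω_d = ω_n√(1−ζ²) = 1480 rad/s. t_p = π/ω_d = 0.00213 s.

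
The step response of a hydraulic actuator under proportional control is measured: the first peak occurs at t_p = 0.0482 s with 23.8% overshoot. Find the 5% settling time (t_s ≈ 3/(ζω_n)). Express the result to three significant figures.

t_s ≈ 0.101 s

The overshoot fixes ζ = −ln(OS)/√(π²+ln²(OS)) = 0.416.
t_p = π/ω_d ⇒ ω_d = 65.2 rad/s; then ω_n = ω_d/√(1−ζ²) = 71.7 rad/s.
t_s ≈ 3/(ζω_n) = 3/(0.416·71.7) = 0.101 s.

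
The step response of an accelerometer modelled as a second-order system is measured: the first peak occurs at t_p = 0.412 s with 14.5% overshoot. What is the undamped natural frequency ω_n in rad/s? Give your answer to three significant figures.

ζ from %OS: ζ = |ln 0.145|/√(π²+ln²0.145) = 0.524.
t_p = π/ω_d ⇒ ω_d = 7.63 rad/s; then ω_n = ω_d/√(1−ζ²) = 8.95 rad/s.

ω_n ≈ 8.95 rad/s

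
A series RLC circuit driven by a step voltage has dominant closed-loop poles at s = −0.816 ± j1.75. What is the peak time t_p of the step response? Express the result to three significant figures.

t_p = π/ω_d with ω_d = 1.75 (the imaginary part), so t_p = 1.80 s.

t_p ≈ 1.80 s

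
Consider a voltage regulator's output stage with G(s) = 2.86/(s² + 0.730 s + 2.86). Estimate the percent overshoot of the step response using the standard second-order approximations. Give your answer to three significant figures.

Matching coefficients with s² + 2ζω_n s + ω_n² gives ω_n² = 2.86 ⇒ ω_n = 1.69 rad/s, and ζ = 0.730/(2ω_n) = 0.216.
%OS = 100·exp(−πζ/√(1−ζ²)) = 49.9%.

%OS ≈ 49.9%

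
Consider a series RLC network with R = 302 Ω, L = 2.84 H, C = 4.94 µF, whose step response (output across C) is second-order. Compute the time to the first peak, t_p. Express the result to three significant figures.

For a series RLC circuit (capacitor voltage as output), ω_n = 1/√(LC) = 1/√(2.84 H · 4.94 µF) = 267 rad/s.
ζ = (R/2)·√(C/L) = (302/2)·√(4.94 µF/2.84 H) = 0.199.
ω_d = 267·√(1 − 0.199²) = 262 rad/s. t_p = π/ω_d = 0.0120 s.

t_p ≈ 0.0120 s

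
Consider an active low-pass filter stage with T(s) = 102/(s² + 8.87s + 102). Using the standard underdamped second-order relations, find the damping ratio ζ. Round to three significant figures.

ω_n = √102 = 10.1 rad/s; ζ = 8.87/(2·10.1) = 0.439.

ζ ≈ 0.439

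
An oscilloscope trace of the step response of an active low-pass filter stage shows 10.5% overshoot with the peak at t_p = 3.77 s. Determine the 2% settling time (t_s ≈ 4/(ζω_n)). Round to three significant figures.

t_s ≈ 6.69 s

The overshoot fixes ζ = −ln(OS)/√(π²+ln²(OS)) = 0.583.
t_p = π/ω_d ⇒ ω_d = 0.833 rad/s; then ω_n = ω_d/√(1−ζ²) = 1.03 rad/s.
t_s ≈ 4/(ζω_n) = 4/(0.583·1.03) = 6.69 s.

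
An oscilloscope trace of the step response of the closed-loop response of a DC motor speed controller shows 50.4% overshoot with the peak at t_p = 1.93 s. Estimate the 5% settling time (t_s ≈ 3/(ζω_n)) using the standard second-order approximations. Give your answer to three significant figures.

ζ from %OS: ζ = |ln 0.504|/√(π²+ln²0.504) = 0.213.
From t_p = π/ω_d, ω_d = π/1.93 = 1.63 rad/s, so ω_n = ω_d/√(1−ζ²) = 1.67 rad/s.
t_s ≈ 3/(ζω_n) = 3/(0.213·1.67) = 8.45 s.

t_s ≈ 8.45 s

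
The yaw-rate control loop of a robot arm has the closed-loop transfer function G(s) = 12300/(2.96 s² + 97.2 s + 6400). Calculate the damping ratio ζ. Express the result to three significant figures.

Dividing through by 2.96: denominator becomes s² + 32.84 s + 2162.
So ω_n = √2162 = 46.5 rad/s and ζ = 32.84/(2·46.5) = 0.353.

ζ ≈ 0.353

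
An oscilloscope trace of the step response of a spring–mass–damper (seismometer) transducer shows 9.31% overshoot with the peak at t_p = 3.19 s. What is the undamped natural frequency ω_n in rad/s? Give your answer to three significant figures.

The overshoot fixes ζ = −ln(OS)/√(π²+ln²(OS)) = 0.603.
t_p = π/ω_d ⇒ ω_d = 0.985 rad/s; then ω_n = ω_d/√(1−ζ²) = 1.23 rad/s.

ω_n ≈ 1.23 rad/s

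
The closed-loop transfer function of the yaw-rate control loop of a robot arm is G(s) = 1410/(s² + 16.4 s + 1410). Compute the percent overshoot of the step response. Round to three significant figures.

Comparing the denominator to s² + 2ζω_n s + ω_n²: ω_n = √1410 = 37.5 rad/s, and 2ζω_n = 16.4 so ζ = 16.4/(2·37.5) = 0.218.
Overshoot: exp(−π·0.218/√(1−0.218²)) = 0.495, i.e. 49.5%.

%OS ≈ 49.5%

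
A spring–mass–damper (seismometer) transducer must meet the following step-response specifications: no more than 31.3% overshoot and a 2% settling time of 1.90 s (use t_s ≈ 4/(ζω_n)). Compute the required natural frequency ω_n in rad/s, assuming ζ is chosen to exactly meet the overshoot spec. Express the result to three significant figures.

ω_n ≈ 6.07 rad/s

ζ = −ln(OS)/√(π² + (ln OS)²). With OS = 0.313, ln OS = −1.162 and ζ = 1.162/3.349 = 0.347.
From t_s ≈ 4/(ζω_n): ω_n = 4/(ζ·t_s) = 4/(0.347·1.90) = 6.07 rad/s.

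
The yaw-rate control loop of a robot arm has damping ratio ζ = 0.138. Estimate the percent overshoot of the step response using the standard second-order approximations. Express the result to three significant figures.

%OS ≈ 64.6%

For an underdamped second-order system, %OS = 100·exp(−πζ/√(1−ζ²)).
πζ/√(1−ζ²) = π·0.138/√(1−0.0190) = 0.4377, so %OS = 100·e^(−0.4377) = 64.6%.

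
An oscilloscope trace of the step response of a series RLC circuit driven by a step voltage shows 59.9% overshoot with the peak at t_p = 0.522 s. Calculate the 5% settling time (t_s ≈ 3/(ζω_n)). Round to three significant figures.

t_s ≈ 3.06 s

The overshoot fixes ζ = −ln(OS)/√(π²+ln²(OS)) = 0.161.
From t_p = π/ω_d, ω_d = π/0.522 = 6.02 rad/s, so ω_n = ω_d/√(1−ζ²) = 6.10 rad/s.
t_s ≈ 3/(ζω_n) = 3/(0.161·6.10) = 3.06 s.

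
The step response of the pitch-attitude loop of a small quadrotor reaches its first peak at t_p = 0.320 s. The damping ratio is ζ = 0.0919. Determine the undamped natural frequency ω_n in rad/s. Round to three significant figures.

Peak time t_p = π/ω_d, so ω_d = π/t_p = π/0.320 = 9.82 rad/s.
ω_n = ω_d/√(1−ζ²) = 9.82/√0.992 = 9.86 rad/s.

ω_n ≈ 9.86 rad/s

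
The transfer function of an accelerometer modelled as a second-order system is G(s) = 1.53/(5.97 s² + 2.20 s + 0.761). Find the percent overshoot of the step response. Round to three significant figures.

%OS ≈ 15.1%

Dividing through by 5.97: denominator becomes s² + 0.3685 s + 0.1275.
So ω_n = √0.1275 = 0.357 rad/s and ζ = 0.3685/(2·0.357) = 0.516.
%OS = 100·exp(−πζ/√(1−ζ²)) = 15.1%.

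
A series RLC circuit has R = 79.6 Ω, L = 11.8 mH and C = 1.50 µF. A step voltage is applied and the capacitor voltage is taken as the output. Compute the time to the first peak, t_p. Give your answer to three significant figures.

For a series RLC circuit (capacitor voltage as output), ω_n = 1/√(LC) = 1/√(11.8 mH · 1.50 µF) = 7520 rad/s.
ζ = (R/2)·√(C/L) = (79.6/2)·√(1.50 µF/11.8 mH) = 0.449.
ω_d = 7520·√(1 − 0.449²) = 6720 rad/s. t_p = π/ω_d = 0.000468 s.

t_p ≈ 0.000468 s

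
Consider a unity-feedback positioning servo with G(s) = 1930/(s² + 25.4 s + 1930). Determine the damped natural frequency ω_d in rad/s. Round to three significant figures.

ω_d ≈ 42.1 rad/s

Matching coefficients with s² + 2ζω_n s + ω_n² gives ω_n² = 1930 ⇒ ω_n = 43.9 rad/s, and ζ = 25.4/(2ω_n) = 0.289.
The damped frequency ω_d = ω_n√(1−ζ²) = 42.1 rad/s.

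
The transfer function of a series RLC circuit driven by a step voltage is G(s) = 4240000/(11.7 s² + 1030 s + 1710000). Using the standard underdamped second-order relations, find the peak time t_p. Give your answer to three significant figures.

t_p ≈ 0.00827 s

Dividing through by 11.7: denominator becomes s² + 88.03 s + 146200.
So ω_n = √146200 = 382 rad/s and ζ = 88.03/(2·382) = 0.115.
ω_d = 382·√(1 − 0.115²) = 380 rad/s. t_p = π/ω_d = 0.00827 s.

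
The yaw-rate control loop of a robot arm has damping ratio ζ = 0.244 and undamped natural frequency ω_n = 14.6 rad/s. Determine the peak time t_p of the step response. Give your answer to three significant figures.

The damped frequency is ω_d = ω_n√(1−ζ²) = 14.6·√(1−0.0595) = 14.2 rad/s.
Peak time t_p = π/ω_d = π/14.2 = 0.222 s.

t_p ≈ 0.222 s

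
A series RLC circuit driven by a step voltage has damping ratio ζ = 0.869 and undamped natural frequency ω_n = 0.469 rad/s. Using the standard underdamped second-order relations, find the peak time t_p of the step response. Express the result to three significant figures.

The damped frequency is ω_d = ω_n√(1−ζ²) = 0.469·√(1−0.755) = 0.232 rad/s.
Peak time t_p = π/ω_d = π/0.232 = 13.5 s.

t_p ≈ 13.5 s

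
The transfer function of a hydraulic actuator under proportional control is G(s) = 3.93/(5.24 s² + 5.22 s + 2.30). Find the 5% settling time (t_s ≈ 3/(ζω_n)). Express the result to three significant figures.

Dividing through by 5.24: denominator becomes s² + 0.9962 s + 0.4389.
So ω_n = √0.4389 = 0.663 rad/s and ζ = 0.9962/(2·0.663) = 0.752.
t_s ≈ 3/(ζω_n) = 6.02 s.

t_s ≈ 6.02 s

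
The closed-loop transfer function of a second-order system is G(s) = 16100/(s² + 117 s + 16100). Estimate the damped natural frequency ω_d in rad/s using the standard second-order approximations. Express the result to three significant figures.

ω_d ≈ 113 rad/s

Matching coefficients with s² + 2ζω_n s + ω_n² gives ω_n² = 16100 ⇒ ω_n = 127 rad/s, and ζ = 117/(2ω_n) = 0.461.
ω_d = ω_n√(1−ζ²) = 113 rad/s.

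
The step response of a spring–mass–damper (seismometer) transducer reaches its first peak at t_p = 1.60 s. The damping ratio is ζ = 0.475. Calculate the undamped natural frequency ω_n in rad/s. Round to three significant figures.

ω_n ≈ 2.23 rad/s

Peak time t_p = π/ω_d, so ω_d = π/t_p = π/1.60 = 1.96 rad/s.
ω_n = ω_d/√(1−ζ²) = 1.96/√0.774 = 2.23 rad/s.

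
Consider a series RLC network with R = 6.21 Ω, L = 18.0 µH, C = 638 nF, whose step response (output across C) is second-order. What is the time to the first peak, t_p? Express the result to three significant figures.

For a series RLC circuit (capacitor voltage as output), ω_n = 1/√(LC) = 1/√(18.0 µH · 638 nF) = 295000 rad/s.
ζ = (R/2)·√(C/L) = (6.21/2)·√(638 nF/18.0 µH) = 0.585.
ω_d = 295000·√(1 − 0.585²) = 239000 rad/s. t_p = π/ω_d = 0.0000131 s.

t_p ≈ 0.0000131 s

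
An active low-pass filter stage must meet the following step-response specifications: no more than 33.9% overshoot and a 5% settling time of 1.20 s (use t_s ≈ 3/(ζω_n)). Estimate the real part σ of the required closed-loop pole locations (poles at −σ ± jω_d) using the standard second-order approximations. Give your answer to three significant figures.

σ ≈ 2.50

The settling-time spec alone fixes σ = ζω_n = 3/t_s = 3/1.20 = 2.50.
(Overshoot then fixes ζ = 0.326 and hence ω_d = σ·√(1−ζ²)/ζ = 7.26 rad/s.)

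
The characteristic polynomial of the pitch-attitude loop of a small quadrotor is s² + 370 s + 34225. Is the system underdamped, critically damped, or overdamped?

critically damped

a² − 4b = 370² − 4·34225 = 0 (repeated real root); the system is critically damped.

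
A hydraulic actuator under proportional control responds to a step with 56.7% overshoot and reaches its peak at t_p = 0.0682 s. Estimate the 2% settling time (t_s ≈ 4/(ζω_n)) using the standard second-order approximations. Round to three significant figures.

t_s ≈ 0.481 s

From the overshoot, ζ = −ln(OS)/√(π²+ln²(OS)) = 0.178.
t_p = π/ω_d ⇒ ω_d = 46.1 rad/s; then ω_n = ω_d/√(1−ζ²) = 46.8 rad/s.
t_s ≈ 4/(ζω_n) = 4/(0.178·46.8) = 0.481 s.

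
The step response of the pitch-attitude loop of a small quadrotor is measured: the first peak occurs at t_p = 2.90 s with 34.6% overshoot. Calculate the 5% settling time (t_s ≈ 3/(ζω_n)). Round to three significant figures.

t_s ≈ 8.20 s

From the overshoot, ζ = −ln(OS)/√(π²+ln²(OS)) = 0.320.
t_p = π/ω_d ⇒ ω_d = 1.08 rad/s; then ω_n = ω_d/√(1−ζ²) = 1.14 rad/s.
t_s ≈ 3/(ζω_n) = 3/(0.320·1.14) = 8.20 s.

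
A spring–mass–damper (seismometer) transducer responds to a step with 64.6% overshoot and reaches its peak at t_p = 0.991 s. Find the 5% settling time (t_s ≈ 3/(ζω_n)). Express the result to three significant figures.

t_s ≈ 6.80 s

ζ from %OS: ζ = |ln 0.646|/√(π²+ln²0.646) = 0.138.
t_p = π/ω_d ⇒ ω_d = 3.17 rad/s; then ω_n = ω_d/√(1−ζ²) = 3.20 rad/s.
t_s ≈ 3/(ζω_n) = 3/(0.138·3.20) = 6.80 s.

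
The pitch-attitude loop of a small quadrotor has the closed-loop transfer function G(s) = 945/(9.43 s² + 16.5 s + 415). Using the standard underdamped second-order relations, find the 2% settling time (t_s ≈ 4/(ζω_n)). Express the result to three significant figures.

Dividing through by 9.43: denominator becomes s² + 1.750 s + 44.01.
So ω_n = √44.01 = 6.63 rad/s and ζ = 1.750/(2·6.63) = 0.132.
t_s ≈ 4/(ζω_n) = 4.57 s.

t_s ≈ 4.57 s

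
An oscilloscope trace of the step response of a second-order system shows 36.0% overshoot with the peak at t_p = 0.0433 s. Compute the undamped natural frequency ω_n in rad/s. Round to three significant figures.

ω_n ≈ 76.3 rad/s

From the overshoot, ζ = −ln(OS)/√(π²+ln²(OS)) = 0.309.
t_p = π/ω_d ⇒ ω_d = 72.6 rad/s; then ω_n = ω_d/√(1−ζ²) = 76.3 rad/s.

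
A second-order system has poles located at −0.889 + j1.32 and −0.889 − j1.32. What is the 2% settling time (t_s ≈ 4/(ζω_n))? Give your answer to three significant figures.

For poles at −σ ± jω_d, ζω_n = σ = 0.889, so t_s ≈ 4/σ = 4.50 s.

t_s ≈ 4.50 s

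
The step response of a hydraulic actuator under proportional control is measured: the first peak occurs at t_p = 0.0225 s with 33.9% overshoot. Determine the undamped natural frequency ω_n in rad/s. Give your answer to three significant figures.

ζ from %OS: ζ = |ln 0.339|/√(π²+ln²0.339) = 0.326.
From t_p = π/ω_d, ω_d = π/0.0225 = 140 rad/s, so ω_n = ω_d/√(1−ζ²) = 148 rad/s.

ω_n ≈ 148 rad/s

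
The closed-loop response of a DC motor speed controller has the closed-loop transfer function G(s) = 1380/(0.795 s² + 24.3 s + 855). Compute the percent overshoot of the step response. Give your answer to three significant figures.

%OS ≈ 19.1%

Dividing through by 0.795: denominator becomes s² + 30.57 s + 1075.
So ω_n = √1075 = 32.8 rad/s and ζ = 30.57/(2·32.8) = 0.466.
Overshoot: exp(−π·0.466/√(1−0.466²)) = 0.191, i.e. 19.1%.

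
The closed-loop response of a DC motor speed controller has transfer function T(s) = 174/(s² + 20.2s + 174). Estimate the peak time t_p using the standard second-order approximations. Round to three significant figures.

ω_n = √174 = 13.2 rad/s; ζ = 20.2/(2·13.2) = 0.766.
The damped frequency ω_d = ω_n√(1−ζ²) = 8.48 rad/s. Then t_p = π/ω_d = 0.370 s.

t_p ≈ 0.370 s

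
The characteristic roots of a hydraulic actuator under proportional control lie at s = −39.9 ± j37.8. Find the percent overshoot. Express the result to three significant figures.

%OS ≈ 3.63%

The poles are at −σ ± jω_d with σ = 39.9 and ω_d = 37.8, so ω_n = √(σ²+ω_d²) = 55.0 rad/s and ζ = σ/ω_n = 0.726.
%OS = 100 e^{−πζ/√(1−ζ²)} with ζ = 0.726 gives 3.63%.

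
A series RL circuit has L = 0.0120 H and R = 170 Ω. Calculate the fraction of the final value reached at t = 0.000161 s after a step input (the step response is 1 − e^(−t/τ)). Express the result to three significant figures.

y/y_∞ ≈ 0.898

τ = L/R = 0.0120/170 = 0.0000706 s.
y(t)/y_∞ = 1 − e^(−t/τ) = 1 − e^(−0.000161/0.0000706) = 1 − e^(−2.28) = 0.898.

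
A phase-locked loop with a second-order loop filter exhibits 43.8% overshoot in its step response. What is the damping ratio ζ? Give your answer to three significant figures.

ζ = −ln(OS)/√(π² + (ln OS)²). With OS = 0.438, ln OS = −0.8255 and ζ = 0.8255/3.248 = 0.254.

ζ ≈ 0.254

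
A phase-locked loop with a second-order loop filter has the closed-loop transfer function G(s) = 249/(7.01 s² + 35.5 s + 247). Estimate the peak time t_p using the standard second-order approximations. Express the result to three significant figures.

t_p ≈ 0.585 s

Dividing through by 7.01: denominator becomes s² + 5.064 s + 35.24.
So ω_n = √35.24 = 5.94 rad/s and ζ = 5.064/(2·5.94) = 0.427.
ω_d = 5.94·√(1 − 0.427²) = 5.37 rad/s. t_p = π/ω_d = 0.585 s.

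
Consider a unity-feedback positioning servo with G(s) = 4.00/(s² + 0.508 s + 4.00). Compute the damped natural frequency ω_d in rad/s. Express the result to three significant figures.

Comparing the denominator to s² + 2ζω_n s + ω_n²: ω_n = √4.00 = 2.00 rad/s, and 2ζω_n = 0.508 so ζ = 0.508/(2·2.00) = 0.127.
ω_d = 2.00·√(1 − 0.127²) = 1.98 rad/s.

ω_d ≈ 1.98 rad/s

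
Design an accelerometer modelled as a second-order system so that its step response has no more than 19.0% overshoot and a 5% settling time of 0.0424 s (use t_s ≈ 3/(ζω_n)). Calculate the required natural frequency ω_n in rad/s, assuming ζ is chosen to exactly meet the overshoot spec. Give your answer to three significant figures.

ω_n ≈ 151 rad/s

ζ = −ln(OS)/√(π² + (ln OS)²). With OS = 0.190, ln OS = −1.661 and ζ = 1.661/3.554 = 0.467.
Then ω_n = 3/(ζ t_s) = 3/(0.467 × 0.0424) = 151 rad/s.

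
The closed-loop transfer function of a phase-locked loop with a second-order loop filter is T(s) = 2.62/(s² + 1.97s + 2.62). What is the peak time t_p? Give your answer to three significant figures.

t_p ≈ 2.45 s

ω_n = √2.62 = 1.62 rad/s; ζ = 1.97/(2·1.62) = 0.609.
ω_d = 1.62·√(1 − 0.609²) = 1.28 rad/s. Then t_p = π/ω_d = 2.45 s.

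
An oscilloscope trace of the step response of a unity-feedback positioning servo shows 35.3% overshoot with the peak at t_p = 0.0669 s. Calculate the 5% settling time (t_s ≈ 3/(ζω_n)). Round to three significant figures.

t_s ≈ 0.193 s

ζ from %OS: ζ = |ln 0.353|/√(π²+ln²0.353) = 0.315.
From t_p = π/ω_d, ω_d = π/0.0669 = 47.0 rad/s, so ω_n = ω_d/√(1−ζ²) = 49.5 rad/s.
t_s ≈ 3/(ζω_n) = 3/(0.315·49.5) = 0.193 s.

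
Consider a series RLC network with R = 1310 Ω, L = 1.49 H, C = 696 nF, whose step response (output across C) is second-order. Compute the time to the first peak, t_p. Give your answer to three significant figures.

For a series RLC circuit (capacitor voltage as output), ω_n = 1/√(LC) = 1/√(1.49 H · 696 nF) = 982 rad/s.
ζ = (R/2)·√(C/L) = (1310/2)·√(696 nF/1.49 H) = 0.448.
ω_d = ω_n√(1−ζ²) = 878 rad/s. t_p = π/ω_d = 0.00358 s.

t_p ≈ 0.00358 s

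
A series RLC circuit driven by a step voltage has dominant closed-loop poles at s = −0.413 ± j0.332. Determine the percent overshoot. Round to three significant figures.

%OS ≈ 2.01%

|pole| = ω_n = √(0.413² + 0.332²) = 0.530 rad/s; ζ = cos θ = σ/ω_n = 0.779.
Overshoot: exp(−π·0.779/√(1−0.779²)) = 0.0201, i.e. 2.01%.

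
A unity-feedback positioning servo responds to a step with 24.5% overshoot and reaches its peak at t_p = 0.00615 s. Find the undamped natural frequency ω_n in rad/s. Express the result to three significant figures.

From the overshoot, ζ = −ln(OS)/√(π²+ln²(OS)) = 0.409.
From t_p = π/ω_d, ω_d = π/0.00615 = 511 rad/s, so ω_n = ω_d/√(1−ζ²) = 560 rad/s.

ω_n ≈ 560 rad/s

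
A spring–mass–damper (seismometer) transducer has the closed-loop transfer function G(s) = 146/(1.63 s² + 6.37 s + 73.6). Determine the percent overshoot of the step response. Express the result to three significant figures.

%OS ≈ 38.5%

Dividing through by 1.63: denominator becomes s² + 3.908 s + 45.15.
So ω_n = √45.15 = 6.72 rad/s and ζ = 3.908/(2·6.72) = 0.291.
%OS = 100 e^{−πζ/√(1−ζ²)} with ζ = 0.291 gives 38.5%.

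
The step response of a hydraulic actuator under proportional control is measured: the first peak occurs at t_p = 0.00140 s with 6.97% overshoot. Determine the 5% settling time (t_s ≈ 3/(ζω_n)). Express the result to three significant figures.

t_s ≈ 0.00158 s

From the overshoot, ζ = −ln(OS)/√(π²+ln²(OS)) = 0.647.
From t_p = π/ω_d, ω_d = π/0.00140 = 2240 rad/s, so ω_n = ω_d/√(1−ζ²) = 2940 rad/s.
t_s ≈ 3/(ζω_n) = 3/(0.647·2940) = 0.00158 s.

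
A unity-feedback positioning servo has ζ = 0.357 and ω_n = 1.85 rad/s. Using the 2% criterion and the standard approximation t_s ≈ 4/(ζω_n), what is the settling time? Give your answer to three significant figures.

t_s ≈ 4/(ζω_n) = 4/(0.357 × 1.85) = 6.06 s.

t_s ≈ 6.06 s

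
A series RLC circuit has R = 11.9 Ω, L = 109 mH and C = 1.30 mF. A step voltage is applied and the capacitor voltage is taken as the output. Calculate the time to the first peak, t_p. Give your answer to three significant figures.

t_p ≈ 0.0492 s

For a series RLC circuit (capacitor voltage as output), ω_n = 1/√(LC) = 1/√(109 mH · 1.30 mF) = 84.0 rad/s.
ζ = (R/2)·√(C/L) = (11.9/2)·√(1.30 mF/109 mH) = 0.650.
ω_d = 84.0·√(1 − 0.650²) = 63.9 rad/s. t_p = π/ω_d = 0.0492 s.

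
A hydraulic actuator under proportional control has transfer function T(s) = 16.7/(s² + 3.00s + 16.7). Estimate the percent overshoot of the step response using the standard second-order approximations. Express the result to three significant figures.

ω_n = √16.7 = 4.09 rad/s; ζ = 3.00/(2·4.09) = 0.367.
%OS = 100 e^{−πζ/√(1−ζ²)} with ζ = 0.367 gives 28.9%.

%OS ≈ 28.9%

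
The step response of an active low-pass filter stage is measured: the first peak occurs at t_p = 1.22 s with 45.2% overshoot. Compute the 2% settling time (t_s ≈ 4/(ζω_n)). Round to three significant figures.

t_s ≈ 6.15 s

From the overshoot, ζ = −ln(OS)/√(π²+ln²(OS)) = 0.245.
From t_p = π/ω_d, ω_d = π/1.22 = 2.58 rad/s, so ω_n = ω_d/√(1−ζ²) = 2.66 rad/s.
t_s ≈ 4/(ζω_n) = 4/(0.245·2.66) = 6.15 s.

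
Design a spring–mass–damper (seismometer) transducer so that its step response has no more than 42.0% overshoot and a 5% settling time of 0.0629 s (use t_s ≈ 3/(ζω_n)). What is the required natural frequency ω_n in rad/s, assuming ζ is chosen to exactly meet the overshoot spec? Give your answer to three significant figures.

ζ = −ln(OS)/√(π² + (ln OS)²). With OS = 0.420, ln OS = −0.8675 and ζ = 0.8675/3.259 = 0.266.
Then ω_n = 3/(ζ t_s) = 3/(0.266 × 0.0629) = 179 rad/s.

ω_n ≈ 179 rad/s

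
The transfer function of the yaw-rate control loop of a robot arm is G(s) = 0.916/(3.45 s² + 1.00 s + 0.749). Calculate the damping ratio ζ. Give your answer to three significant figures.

Dividing through by 3.45: denominator becomes s² + 0.2899 s + 0.2171.
So ω_n = √0.2171 = 0.466 rad/s and ζ = 0.2899/(2·0.466) = 0.311.

ζ ≈ 0.311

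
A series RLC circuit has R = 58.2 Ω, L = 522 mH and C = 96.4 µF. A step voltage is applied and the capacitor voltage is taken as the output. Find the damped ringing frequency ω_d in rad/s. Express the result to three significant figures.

ω_d ≈ 129 rad/s

For a series RLC circuit (capacitor voltage as output), ω_n = 1/√(LC) = 1/√(522 mH · 96.4 µF) = 141 rad/s.
ζ = (R/2)·√(C/L) = (58.2/2)·√(96.4 µF/522 mH) = 0.395.
ω_d = ω_n√(1−ζ²) = 129 rad/s.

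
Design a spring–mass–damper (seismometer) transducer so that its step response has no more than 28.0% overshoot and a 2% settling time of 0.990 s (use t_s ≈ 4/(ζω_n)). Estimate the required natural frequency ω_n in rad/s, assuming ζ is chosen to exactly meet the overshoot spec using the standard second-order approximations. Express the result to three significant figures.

ω_n ≈ 10.8 rad/s

ζ = −ln(OS)/√(π² + (ln OS)²). With OS = 0.280, ln OS = −1.273 and ζ = 1.273/3.390 = 0.376.
Then ω_n = 4/(ζ t_s) = 4/(0.376 × 0.990) = 10.8 rad/s.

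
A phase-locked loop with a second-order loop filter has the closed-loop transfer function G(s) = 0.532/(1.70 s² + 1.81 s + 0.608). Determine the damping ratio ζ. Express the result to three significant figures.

ζ ≈ 0.890

Dividing through by 1.70: denominator becomes s² + 1.065 s + 0.3576.
So ω_n = √0.3576 = 0.598 rad/s and ζ = 1.065/(2·0.598) = 0.890.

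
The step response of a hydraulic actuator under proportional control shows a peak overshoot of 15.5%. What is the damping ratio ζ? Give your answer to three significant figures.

From %OS = 100·exp(−πζ/√(1−ζ²)), invert to get ζ = −ln(OS)/√(π² + ln²(OS)) with OS = 0.155.
−ln 0.155 = 1.864, so ζ = 1.864/√(π² + 3.476) = 0.510.

ζ ≈ 0.510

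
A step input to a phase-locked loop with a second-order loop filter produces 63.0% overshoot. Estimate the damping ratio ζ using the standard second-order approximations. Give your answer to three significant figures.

ζ ≈ 0.146

From %OS = 100·exp(−πζ/√(1−ζ²)), invert to get ζ = −ln(OS)/√(π² + ln²(OS)) with OS = 0.630.
−ln 0.630 = 0.4620, so ζ = 0.4620/√(π² + 0.2135) = 0.146.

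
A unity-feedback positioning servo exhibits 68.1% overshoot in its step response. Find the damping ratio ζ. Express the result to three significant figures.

ζ ≈ 0.121

Inverting the overshoot relation: ζ = |ln 0.681|/√(π² + ln²0.681) = 0.121.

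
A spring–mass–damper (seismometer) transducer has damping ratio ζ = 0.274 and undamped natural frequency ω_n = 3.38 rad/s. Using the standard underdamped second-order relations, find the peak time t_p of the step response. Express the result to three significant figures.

The damped frequency is ω_d = ω_n√(1−ζ²) = 3.38·√(1−0.0751) = 3.25 rad/s.
Peak time t_p = π/ω_d = π/3.25 = 0.966 s.

t_p ≈ 0.966 s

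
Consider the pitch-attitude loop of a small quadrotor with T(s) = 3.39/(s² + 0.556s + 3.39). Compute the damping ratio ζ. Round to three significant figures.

Matching coefficients with s² + 2ζω_n s + ω_n² gives ω_n² = 3.39 ⇒ ω_n = 1.84 rad/s, and ζ = 0.556/(2ω_n) = 0.151.

ζ ≈ 0.151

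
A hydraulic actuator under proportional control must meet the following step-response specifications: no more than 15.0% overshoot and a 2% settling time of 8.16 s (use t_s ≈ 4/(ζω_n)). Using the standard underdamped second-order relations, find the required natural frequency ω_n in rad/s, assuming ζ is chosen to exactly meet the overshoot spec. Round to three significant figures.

Inverting the overshoot relation: ζ = |ln 0.150|/√(π² + ln²0.150) = 0.517.
Then ω_n = 4/(ζ t_s) = 4/(0.517 × 8.16) = 0.948 rad/s.

ω_n ≈ 0.948 rad/s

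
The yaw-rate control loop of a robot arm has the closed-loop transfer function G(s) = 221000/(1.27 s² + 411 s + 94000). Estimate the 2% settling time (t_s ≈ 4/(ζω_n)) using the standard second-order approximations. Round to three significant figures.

Dividing through by 1.27: denominator becomes s² + 323.6 s + 74020.
So ω_n = √74020 = 272 rad/s and ζ = 323.6/(2·272) = 0.595.
t_s ≈ 4/(ζω_n) = 0.0247 s.

t_s ≈ 0.0247 s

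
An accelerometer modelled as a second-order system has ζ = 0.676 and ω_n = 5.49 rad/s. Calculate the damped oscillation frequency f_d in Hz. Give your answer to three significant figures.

ω_d = ω_n√(1−ζ²) = 5.49·√0.543 = 4.05 rad/s.
f_d = ω_d/(2π) = 0.644 Hz.

f_d ≈ 0.644 Hz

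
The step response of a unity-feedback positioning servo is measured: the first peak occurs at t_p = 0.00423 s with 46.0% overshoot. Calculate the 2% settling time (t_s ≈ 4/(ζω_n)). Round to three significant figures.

The overshoot fixes ζ = −ln(OS)/√(π²+ln²(OS)) = 0.240.
t_p = π/ω_d ⇒ ω_d = 743 rad/s; then ω_n = ω_d/√(1−ζ²) = 765 rad/s.
t_s ≈ 4/(ζω_n) = 4/(0.240·765) = 0.0218 s.

t_s ≈ 0.0218 s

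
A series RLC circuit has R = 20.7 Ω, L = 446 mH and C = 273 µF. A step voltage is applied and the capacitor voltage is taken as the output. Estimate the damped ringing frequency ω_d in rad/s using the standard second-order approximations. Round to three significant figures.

ω_d ≈ 87.6 rad/s

For a series RLC circuit (capacitor voltage as output), ω_n = 1/√(LC) = 1/√(446 mH · 273 µF) = 90.6 rad/s.
ζ = (R/2)·√(C/L) = (20.7/2)·√(273 µF/446 mH) = 0.256.
The damped frequency ω_d = ω_n√(1−ζ²) = 87.6 rad/s.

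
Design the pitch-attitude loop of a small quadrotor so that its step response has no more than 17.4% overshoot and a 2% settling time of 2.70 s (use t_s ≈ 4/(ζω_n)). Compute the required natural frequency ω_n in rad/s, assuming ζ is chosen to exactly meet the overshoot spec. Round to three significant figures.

ζ = −ln(OS)/√(π² + (ln OS)²). With OS = 0.174, ln OS = −1.749 and ζ = 1.749/3.595 = 0.486.
From t_s ≈ 4/(ζω_n): ω_n = 4/(ζ·t_s) = 4/(0.486·2.70) = 3.05 rad/s.

ω_n ≈ 3.05 rad/s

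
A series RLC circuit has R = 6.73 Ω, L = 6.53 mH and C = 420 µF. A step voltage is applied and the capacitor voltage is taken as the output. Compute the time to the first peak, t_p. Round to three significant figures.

t_p ≈ 0.00998 s

For a series RLC circuit (capacitor voltage as output), ω_n = 1/√(LC) = 1/√(6.53 mH · 420 µF) = 604 rad/s.
ζ = (R/2)·√(C/L) = (6.73/2)·√(420 µF/6.53 mH) = 0.853.
ω_d = ω_n√(1−ζ²) = 315 rad/s. t_p = π/ω_d = 0.00998 s.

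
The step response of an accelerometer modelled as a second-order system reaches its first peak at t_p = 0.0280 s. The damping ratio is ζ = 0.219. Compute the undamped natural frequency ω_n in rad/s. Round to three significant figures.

Peak time t_p = π/ω_d, so ω_d = π/t_p = π/0.0280 = 112 rad/s.
ω_n = ω_d/√(1−ζ²) = 112/√0.952 = 115 rad/s.

ω_n ≈ 115 rad/s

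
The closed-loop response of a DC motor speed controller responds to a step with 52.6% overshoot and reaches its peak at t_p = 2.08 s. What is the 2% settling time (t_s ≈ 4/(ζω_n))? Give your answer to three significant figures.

ζ from %OS: ζ = |ln 0.526|/√(π²+ln²0.526) = 0.200.
From t_p = π/ω_d, ω_d = π/2.08 = 1.51 rad/s, so ω_n = ω_d/√(1−ζ²) = 1.54 rad/s.
t_s ≈ 4/(ζω_n) = 4/(0.200·1.54) = 13.0 s.

t_s ≈ 13.0 s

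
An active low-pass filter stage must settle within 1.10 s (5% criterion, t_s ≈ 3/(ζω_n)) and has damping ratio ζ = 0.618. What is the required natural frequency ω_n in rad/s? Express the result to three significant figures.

Rearranging t_s ≈ 3/(ζω_n) gives ω_n = 3/(ζ·t_s) = 3/(0.618 × 1.10) = 4.41 rad/s.

ω_n ≈ 4.41 rad/s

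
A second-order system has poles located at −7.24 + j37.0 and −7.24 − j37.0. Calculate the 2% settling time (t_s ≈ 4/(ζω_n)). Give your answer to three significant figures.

t_s ≈ 0.552 s

For poles at −σ ± jω_d, ζω_n = σ = 7.24, so t_s ≈ 4/σ = 0.552 s.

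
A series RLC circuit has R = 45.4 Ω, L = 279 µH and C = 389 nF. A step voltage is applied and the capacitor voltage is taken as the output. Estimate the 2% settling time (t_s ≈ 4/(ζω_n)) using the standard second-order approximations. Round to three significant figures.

t_s ≈ 0.0000492 s

For a series RLC circuit (capacitor voltage as output), ω_n = 1/√(LC) = 1/√(279 µH · 389 nF) = 96000 rad/s.
ζ = (R/2)·√(C/L) = (45.4/2)·√(389 nF/279 µH) = 0.848.
t_s ≈ 4/(ζω_n) = 0.0000492 s.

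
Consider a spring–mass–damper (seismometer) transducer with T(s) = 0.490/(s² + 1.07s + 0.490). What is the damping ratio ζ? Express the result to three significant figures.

ζ ≈ 0.764

ω_n = √0.490 = 0.700 rad/s; ζ = 1.07/(2·0.700) = 0.764.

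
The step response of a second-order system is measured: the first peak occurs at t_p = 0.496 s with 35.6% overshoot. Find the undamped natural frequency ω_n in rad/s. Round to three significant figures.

The overshoot fixes ζ = −ln(OS)/√(π²+ln²(OS)) = 0.312.
t_p = π/ω_d ⇒ ω_d = 6.33 rad/s; then ω_n = ω_d/√(1−ζ²) = 6.67 rad/s.

ω_n ≈ 6.67 rad/s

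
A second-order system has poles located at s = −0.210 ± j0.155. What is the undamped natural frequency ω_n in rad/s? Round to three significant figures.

|pole| = ω_n = √(0.210² + 0.155²) = 0.261 rad/s; ζ = cos θ = σ/ω_n = 0.805.

ω_n ≈ 0.261 rad/s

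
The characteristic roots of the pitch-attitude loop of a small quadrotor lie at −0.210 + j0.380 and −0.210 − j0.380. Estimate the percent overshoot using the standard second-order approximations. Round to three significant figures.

%OS ≈ 17.6%

The poles are at −σ ± jω_d with σ = 0.210 and ω_d = 0.380, so ω_n = √(σ²+ω_d²) = 0.434 rad/s and ζ = σ/ω_n = 0.484.
%OS = 100 e^{−πζ/√(1−ζ²)} with ζ = 0.484 gives 17.6%.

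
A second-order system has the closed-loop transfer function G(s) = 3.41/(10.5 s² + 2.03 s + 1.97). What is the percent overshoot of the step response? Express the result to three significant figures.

%OS ≈ 48.7%

Dividing through by 10.5: denominator becomes s² + 0.1933 s + 0.1876.
So ω_n = √0.1876 = 0.433 rad/s and ζ = 0.1933/(2·0.433) = 0.223.
%OS = 100·exp(−πζ/√(1−ζ²)) = 48.7%.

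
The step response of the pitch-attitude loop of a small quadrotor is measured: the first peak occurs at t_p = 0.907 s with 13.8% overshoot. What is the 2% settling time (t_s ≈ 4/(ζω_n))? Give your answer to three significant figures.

t_s ≈ 1.83 s

ζ from %OS: ζ = |ln 0.138|/√(π²+ln²0.138) = 0.533.
t_p = π/ω_d ⇒ ω_d = 3.46 rad/s; then ω_n = ω_d/√(1−ζ²) = 4.09 rad/s.
t_s ≈ 4/(ζω_n) = 4/(0.533·4.09) = 1.83 s.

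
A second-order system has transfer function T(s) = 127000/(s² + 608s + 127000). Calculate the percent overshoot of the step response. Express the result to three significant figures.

%OS ≈ 0.588%

Comparing the denominator to s² + 2ζω_n s + ω_n²: ω_n = √127000 = 356 rad/s, and 2ζω_n = 608 so ζ = 608/(2·356) = 0.853.
%OS = 100·exp(−πζ/√(1−ζ²)) = 0.588%.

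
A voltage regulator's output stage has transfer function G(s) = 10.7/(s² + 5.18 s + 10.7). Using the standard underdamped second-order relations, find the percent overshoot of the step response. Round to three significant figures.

%OS ≈ 1.70%

ω_n = √10.7 = 3.27 rad/s; ζ = 5.18/(2·3.27) = 0.792.
%OS = 100·exp(−πζ/√(1−ζ²)) = 1.70%.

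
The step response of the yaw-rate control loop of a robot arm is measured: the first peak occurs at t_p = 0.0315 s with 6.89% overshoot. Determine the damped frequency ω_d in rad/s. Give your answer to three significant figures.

ω_d ≈ 99.7 rad/s

t_p = π/ω_d, so ω_d = π/0.0315 = 99.7 rad/s.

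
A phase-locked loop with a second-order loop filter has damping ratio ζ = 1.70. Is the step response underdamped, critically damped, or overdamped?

Since ζ = 1.70 > 1, the system is overdamped.

overdamped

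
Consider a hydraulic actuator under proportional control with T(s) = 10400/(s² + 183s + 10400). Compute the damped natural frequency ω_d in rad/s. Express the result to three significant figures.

ω_d ≈ 45.0 rad/s

Matching coefficients with s² + 2ζω_n s + ω_n² gives ω_n² = 10400 ⇒ ω_n = 102 rad/s, and ζ = 183/(2ω_n) = 0.897.
ω_d = 102·√(1 − 0.897²) = 45.0 rad/s.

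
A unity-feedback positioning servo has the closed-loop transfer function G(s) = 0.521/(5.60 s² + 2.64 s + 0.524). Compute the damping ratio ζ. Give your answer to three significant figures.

Dividing through by 5.60: denominator becomes s² + 0.4714 s + 0.09357.
So ω_n = √0.09357 = 0.306 rad/s and ζ = 0.4714/(2·0.306) = 0.771.

ζ ≈ 0.771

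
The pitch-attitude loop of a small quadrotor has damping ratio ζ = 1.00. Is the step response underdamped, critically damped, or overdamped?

critically damped

Since ζ = 1, the system is critically damped.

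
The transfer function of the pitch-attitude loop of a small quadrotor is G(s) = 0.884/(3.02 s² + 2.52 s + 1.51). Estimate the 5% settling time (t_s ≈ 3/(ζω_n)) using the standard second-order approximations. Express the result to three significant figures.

Dividing through by 3.02: denominator becomes s² + 0.8344 s + 0.5000.
So ω_n = √0.5000 = 0.707 rad/s and ζ = 0.8344/(2·0.707) = 0.590.
t_s ≈ 3/(ζω_n) = 7.19 s.

t_s ≈ 7.19 s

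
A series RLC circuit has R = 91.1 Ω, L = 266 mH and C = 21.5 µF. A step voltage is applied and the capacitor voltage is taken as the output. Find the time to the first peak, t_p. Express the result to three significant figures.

t_p ≈ 0.00824 s

For a series RLC circuit (capacitor voltage as output), ω_n = 1/√(LC) = 1/√(266 mH · 21.5 µF) = 418 rad/s.
ζ = (R/2)·√(C/L) = (91.1/2)·√(21.5 µF/266 mH) = 0.410.
ω_d = ω_n√(1−ζ²) = 381 rad/s. t_p = π/ω_d = 0.00824 s.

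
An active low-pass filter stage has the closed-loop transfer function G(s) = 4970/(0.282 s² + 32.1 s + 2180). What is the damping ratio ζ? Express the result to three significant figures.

ζ ≈ 0.647

Dividing through by 0.282: denominator becomes s² + 113.8 s + 7730.
So ω_n = √7730 = 87.9 rad/s and ζ = 113.8/(2·87.9) = 0.647.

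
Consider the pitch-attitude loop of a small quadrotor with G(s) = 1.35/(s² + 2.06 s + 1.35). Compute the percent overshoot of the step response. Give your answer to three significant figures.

%OS ≈ 0.243%

Comparing the denominator to s² + 2ζω_n s + ω_n²: ω_n = √1.35 = 1.16 rad/s, and 2ζω_n = 2.06 so ζ = 2.06/(2·1.16) = 0.886.
Overshoot: exp(−π·0.886/√(1−0.886²)) = 0.00243, i.e. 0.243%.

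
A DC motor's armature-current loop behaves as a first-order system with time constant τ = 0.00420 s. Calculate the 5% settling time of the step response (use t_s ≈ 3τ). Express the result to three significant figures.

t_s ≈ 3τ = 0.0126 s.

t_s ≈ 0.0126 s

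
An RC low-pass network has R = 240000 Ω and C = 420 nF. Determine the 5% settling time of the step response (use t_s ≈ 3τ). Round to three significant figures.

τ = RC = 240000 × 420 nF = 0.101 s.
t_s ≈ 3τ = 0.302 s.

t_s ≈ 0.302 s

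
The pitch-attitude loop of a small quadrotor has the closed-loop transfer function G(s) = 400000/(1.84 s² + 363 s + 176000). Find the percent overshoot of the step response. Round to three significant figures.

Dividing through by 1.84: denominator becomes s² + 197.3 s + 95650.
So ω_n = √95650 = 309 rad/s and ζ = 197.3/(2·309) = 0.319.
%OS = 100·exp(−πζ/√(1−ζ²)) = 34.7%.

%OS ≈ 34.7%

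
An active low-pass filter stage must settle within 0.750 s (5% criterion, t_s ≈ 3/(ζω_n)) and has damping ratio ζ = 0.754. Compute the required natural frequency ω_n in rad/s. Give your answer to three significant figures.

Rearranging t_s ≈ 3/(ζω_n) gives ω_n = 3/(ζ·t_s) = 3/(0.754 × 0.750) = 5.31 rad/s.

ω_n ≈ 5.31 rad/s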